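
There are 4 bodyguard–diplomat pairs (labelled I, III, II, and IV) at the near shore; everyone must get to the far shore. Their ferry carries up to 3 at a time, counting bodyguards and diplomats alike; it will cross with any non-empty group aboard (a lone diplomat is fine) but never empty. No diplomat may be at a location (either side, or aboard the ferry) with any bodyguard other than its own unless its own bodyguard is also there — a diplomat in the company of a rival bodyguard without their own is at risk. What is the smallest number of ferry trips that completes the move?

Counting alone: each trip to the far shore takes at most 3 across and each return brings at least 1 back, so after t trips out (and t−1 returns) at most 3t − (t−1) of the 8 are across; that first reaches 8 at t = 4, so at least 7 crossings are needed.
The safety rule pushes this higher. Following every safe sequence of crossings, the most of the 8 that can be at the far shore as the ferry arrives there on crossing 7 is 7 — never all 8.
So no plan with fewer than 9 crossings exists, and this one achieves 9:
1. bodyguard I and diplomat I cross → the far shore.
2. bodyguard I crosses ← the near shore.
3. bodyguard I, bodyguard III, and diplomat III cross → the far shore.
4. bodyguard I and diplomat I cross ← the near shore.
5. bodyguard I, bodyguard II, and bodyguard IV cross → the far shore.
6. diplomat III crosses ← the near shore.
7. diplomat I and diplomat III cross → the far shore.
8. diplomat I crosses ← the near shore.
9. diplomat I, diplomat II, and diplomat IV cross → the far shore.

9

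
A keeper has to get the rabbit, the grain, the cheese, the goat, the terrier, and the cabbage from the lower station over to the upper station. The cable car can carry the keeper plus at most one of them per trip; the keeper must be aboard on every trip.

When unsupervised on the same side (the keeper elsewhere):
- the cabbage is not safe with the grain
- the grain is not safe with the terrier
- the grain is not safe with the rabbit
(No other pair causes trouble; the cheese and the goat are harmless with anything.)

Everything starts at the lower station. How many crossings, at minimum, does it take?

impossible

Following every safe sequence of crossings from the start, the most of the 6 that can be at the upper station as the cable car arrives there on crossings 1, 3, 5, 7 is 1, 2, 3, 4 respectively; the best ever achieved is 4 of 6.
From crossing 9 on, no configuration arises that was not already reachable earlier: only 36 distinct safe configurations (who is on which side, and where the cable car is) can ever be reached, none of them has everyone across, and every continuation just revisits them. So no valid plan exists.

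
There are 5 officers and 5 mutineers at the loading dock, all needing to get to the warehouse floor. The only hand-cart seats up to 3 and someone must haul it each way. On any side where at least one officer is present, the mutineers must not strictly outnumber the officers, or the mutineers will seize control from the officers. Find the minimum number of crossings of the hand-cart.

11

Counting alone: each trip to the warehouse floor takes at most 3 across and each return brings at least 1 back, so after t trips out (and t−1 returns) at most 3t − (t−1) of the 10 are across; that first reaches 10 at t = 5, so at least 9 crossings are needed.
The safety rule pushes this higher. Following every safe sequence of crossings, the most of the 10 that can be at the warehouse floor as the hand-cart arrives there on crossing 9 is 9 — never all 10.
So no plan with fewer than 11 crossings exists, and this one achieves 11:
1. 2 mutineers → the warehouse floor.  (the loading dock: 5O 3M; the warehouse floor: 0O 2M)
2. 1 mutineer ← the loading dock.  (the loading dock: 5O 4M; the warehouse floor: 0O 1M)
3. 3 mutineers → the warehouse floor.  (the loading dock: 5O 1M; the warehouse floor: 0O 4M)
4. 1 mutineer ← the loading dock.  (the loading dock: 5O 2M; the warehouse floor: 0O 3M)
5. 3 officers → the warehouse floor.  (the loading dock: 2O 2M; the warehouse floor: 3O 3M)
6. 1 officer and 1 mutineer ← the loading dock.  (the loading dock: 3O 3M; the warehouse floor: 2O 2M)
7. 3 officers → the warehouse floor.  (the loading dock: 0O 3M; the warehouse floor: 5O 2M)
8. 1 mutineer ← the loading dock.  (the loading dock: 0O 4M; the warehouse floor: 5O 1M)
9. 2 mutineers → the warehouse floor.  (the loading dock: 0O 2M; the warehouse floor: 5O 3M)
10. 1 mutineer ← the loading dock.  (the loading dock: 0O 3M; the warehouse floor: 5O 2M)
11. 3 mutineers → the warehouse floor.  (the loading dock: 0O 0M; the warehouse floor: 5O 5M)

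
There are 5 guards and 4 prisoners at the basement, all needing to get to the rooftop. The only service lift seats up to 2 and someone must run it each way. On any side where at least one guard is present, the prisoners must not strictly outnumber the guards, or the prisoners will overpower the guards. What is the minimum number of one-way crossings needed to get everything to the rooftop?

15

Counting alone: each trip to the rooftop takes at most 2 across and each return brings at least 1 back, so after t trips out (and t−1 returns) at most 2t − (t−1) of the 9 are across; that first reaches 9 at t = 8, so at least 15 crossings are needed.
The plan below uses exactly 15 crossings, so it is optimal:
1. 2 prisoners → the rooftop.  (the basement: 5G 2P; the rooftop: 0G 2P)
2. 1 prisoner ← the basement.  (the basement: 5G 3P; the rooftop: 0G 1P)
3. 2 prisoners → the rooftop.  (the basement: 5G 1P; the rooftop: 0G 3P)
4. 1 prisoner ← the basement.  (the basement: 5G 2P; the rooftop: 0G 2P)
5. 2 guards → the rooftop.  (the basement: 3G 2P; the rooftop: 2G 2P)
6. 1 prisoner ← the basement.  (the basement: 3G 3P; the rooftop: 2G 1P)
7. 1 guard and 1 prisoner → the rooftop.  (the basement: 2G 2P; the rooftop: 3G 2P)
8. 1 guard ← the basement.  (the basement: 3G 2P; the rooftop: 2G 2P)
9. 1 guard and 1 prisoner → the rooftop.  (the basement: 2G 1P; the rooftop: 3G 3P)
10. 1 prisoner ← the basement.  (the basement: 2G 2P; the rooftop: 3G 2P)
11. 1 guard and 1 prisoner → the rooftop.  (the basement: 1G 1P; the rooftop: 4G 3P)
12. 1 guard ← the basement.  (the basement: 2G 1P; the rooftop: 3G 3P)
13. 1 guard and 1 prisoner → the rooftop.  (the basement: 1G 0P; the rooftop: 4G 4P)
14. 1 prisoner ← the basement.  (the basement: 1G 1P; the rooftop: 4G 3P)
15. 1 guard and 1 prisoner → the rooftop.  (the basement: 0G 0P; the rooftop: 5G 4P)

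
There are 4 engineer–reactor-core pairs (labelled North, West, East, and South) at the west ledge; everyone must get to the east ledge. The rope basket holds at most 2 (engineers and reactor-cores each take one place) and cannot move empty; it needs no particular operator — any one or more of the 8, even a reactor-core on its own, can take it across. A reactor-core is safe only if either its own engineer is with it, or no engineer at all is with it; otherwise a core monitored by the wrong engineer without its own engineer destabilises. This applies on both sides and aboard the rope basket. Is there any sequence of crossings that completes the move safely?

No

Following every safe sequence of crossings from the start, the most of the 8 that can be at the east ledge as the rope basket arrives there on crossings 1, 3, 5 is 2, 3, 4 respectively; the best ever achieved is 4 of 8.
From crossing 7 on, no configuration arises that was not already reachable earlier: only 44 distinct safe configurations (who is on which side, and where the rope basket is) can ever be reached, none of them has everyone across, and every continuation just revisits them. So no valid plan exists.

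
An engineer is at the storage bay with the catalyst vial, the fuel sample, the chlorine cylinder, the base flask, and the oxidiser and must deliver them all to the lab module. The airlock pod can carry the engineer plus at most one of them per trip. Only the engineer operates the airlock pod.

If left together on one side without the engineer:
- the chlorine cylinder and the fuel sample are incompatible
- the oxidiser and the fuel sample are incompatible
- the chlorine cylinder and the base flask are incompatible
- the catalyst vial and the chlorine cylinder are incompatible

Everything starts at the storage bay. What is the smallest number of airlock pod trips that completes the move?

impossible

Whatever the first load, the items left behind include a forbidden pair without the engineer. No opening move is safe, so no plan exists.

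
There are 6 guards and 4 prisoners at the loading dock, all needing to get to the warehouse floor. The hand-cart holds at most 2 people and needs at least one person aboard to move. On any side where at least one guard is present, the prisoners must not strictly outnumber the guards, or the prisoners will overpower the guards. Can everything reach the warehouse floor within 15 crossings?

No

Counting alone: each trip to the warehouse floor takes at most 2 across and each return brings at least 1 back, so after t trips out (and t−1 returns) at most 2t − (t−1) of the 10 are across; that first reaches 10 at t = 9, so at least 17 crossings are needed.
Since 15 < 17, 15 crossings cannot be enough. (The shortest complete plan in fact takes 17:)
1. 2 prisoners → the warehouse floor.  (the loading dock: 6G 2P; the warehouse floor: 0G 2P)
2. 1 prisoner ← the loading dock.  (the loading dock: 6G 3P; the warehouse floor: 0G 1P)
3. 2 prisoners → the warehouse floor.  (the loading dock: 6G 1P; the warehouse floor: 0G 3P)
4. 1 prisoner ← the loading dock.  (the loading dock: 6G 2P; the warehouse floor: 0G 2P)
5. 2 guards → the warehouse floor.  (the loading dock: 4G 2P; the warehouse floor: 2G 2P)
6. 1 prisoner ← the loading dock.  (the loading dock: 4G 3P; the warehouse floor: 2G 1P)
7. 1 guard and 1 prisoner → the warehouse floor.  (the loading dock: 3G 2P; the warehouse floor: 3G 2P)
8. 1 prisoner ← the loading dock.  (the loading dock: 3G 3P; the warehouse floor: 3G 1P)
9. 2 prisoners → the warehouse floor.  (the loading dock: 3G 1P; the warehouse floor: 3G 3P)
10. 1 prisoner ← the loading dock.  (the loading dock: 3G 2P; the warehouse floor: 3G 2P)
11. 1 guard and 1 prisoner → the warehouse floor.  (the loading dock: 2G 1P; the warehouse floor: 4G 3P)
12. 1 prisoner ← the loading dock.  (the loading dock: 2G 2P; the warehouse floor: 4G 2P)
13. 2 prisoners → the warehouse floor.  (the loading dock: 2G 0P; the warehouse floor: 4G 4P)
14. 1 prisoner ← the loading dock.  (the loading dock: 2G 1P; the warehouse floor: 4G 3P)
15. 1 guard and 1 prisoner → the warehouse floor.  (the loading dock: 1G 0P; the warehouse floor: 5G 4P)
16. 1 prisoner ← the loading dock.  (the loading dock: 1G 1P; the warehouse floor: 5G 3P)
17. 1 guard and 1 prisoner → the warehouse floor.  (the loading dock: 0G 0P; the warehouse floor: 6G 4P)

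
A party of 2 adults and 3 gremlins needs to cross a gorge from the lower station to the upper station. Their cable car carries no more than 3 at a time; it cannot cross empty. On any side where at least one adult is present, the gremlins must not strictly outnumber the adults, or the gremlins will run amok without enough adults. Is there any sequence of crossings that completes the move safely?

The gremlins already outnumber the adults at the lower station before anyone moves, so the starting position itself is disallowed.

No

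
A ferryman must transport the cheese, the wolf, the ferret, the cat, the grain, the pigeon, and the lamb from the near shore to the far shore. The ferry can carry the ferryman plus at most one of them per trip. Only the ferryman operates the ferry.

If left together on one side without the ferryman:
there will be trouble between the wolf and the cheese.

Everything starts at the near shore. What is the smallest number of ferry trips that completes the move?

Counting alone: the ferryman can take at most 1 across per trip to the far shore, so moving all 7 needs at least 7 loaded trips out, with a return between consecutive ones — at least 13 crossings.
The plan below uses exactly 13 crossings, so it is optimal:
1. Ferryman goes to the far shore with the cheese.  [the near shore: the cat, the ferret, the grain, the lamb, the pigeon, the wolf | the far shore: the cheese]
2. Ferryman goes back to the near shore alone.  [the near shore: the cat, the ferret, the grain, the lamb, the pigeon, the wolf | the far shore: the cheese]
3. Ferryman goes to the far shore with the ferret.  [the near shore: the cat, the grain, the lamb, the pigeon, the wolf | the far shore: the cheese, the ferret]
4. Ferryman goes back to the near shore alone.  [the near shore: the cat, the grain, the lamb, the pigeon, the wolf | the far shore: the cheese, the ferret]
5. Ferryman goes to the far shore with the cat.  [the near shore: the grain, the lamb, the pigeon, the wolf | the far shore: the cat, the cheese, the ferret]
6. Ferryman goes back to the near shore alone.  [the near shore: the grain, the lamb, the pigeon, the wolf | the far shore: the cat, the cheese, the ferret]
7. Ferryman goes to the far shore with the grain.  [the near shore: the lamb, the pigeon, the wolf | the far shore: the cat, the cheese, the ferret, the grain]
8. Ferryman goes back to the near shore alone.  [the near shore: the lamb, the pigeon, the wolf | the far shore: the cat, the cheese, the ferret, the grain]
9. Ferryman goes to the far shore with the pigeon.  [the near shore: the lamb, the wolf | the far shore: the cat, the cheese, the ferret, the grain, the pigeon]
10. Ferryman goes back to the near shore alone.  [the near shore: the lamb, the wolf | the far shore: the cat, the cheese, the ferret, the grain, the pigeon]
11. Ferryman goes to the far shore with the lamb.  [the near shore: the wolf | the far shore: the cat, the cheese, the ferret, the grain, the lamb, the pigeon]
12. Ferryman goes back to the near shore alone.  [the near shore: the wolf | the far shore: the cat, the cheese, the ferret, the grain, the lamb, the pigeon]
13. Ferryman goes to the far shore with the wolf.  [the near shore: — | the far shore: the cat, the cheese, the ferret, the grain, the lamb, the pigeon, the wolf]

13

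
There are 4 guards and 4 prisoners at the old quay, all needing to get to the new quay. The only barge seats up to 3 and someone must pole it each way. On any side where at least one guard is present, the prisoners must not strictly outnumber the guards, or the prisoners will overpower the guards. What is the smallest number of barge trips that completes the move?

Counting alone: each trip to the new quay takes at most 3 across and each return brings at least 1 back, so after t trips out (and t−1 returns) at most 3t − (t−1) of the 8 are across; that first reaches 8 at t = 4, so at least 7 crossings are needed.
The safety rule pushes this higher. Following every safe sequence of crossings, the most of the 8 that can be at the new quay as the barge arrives there on crossing 7 is 7 — never all 8.
So no plan with fewer than 9 crossings exists, and this one achieves 9:
1. 2 prisoners → the new quay.  (the old quay: 4G 2P; the new quay: 0G 2P)
2. 1 prisoner ← the old quay.  (the old quay: 4G 3P; the new quay: 0G 1P)
3. 3 prisoners → the new quay.  (the old quay: 4G 0P; the new quay: 0G 4P)
4. 1 prisoner ← the old quay.  (the old quay: 4G 1P; the new quay: 0G 3P)
5. 3 guards → the new quay.  (the old quay: 1G 1P; the new quay: 3G 3P)
6. 1 guard and 1 prisoner ← the old quay.  (the old quay: 2G 2P; the new quay: 2G 2P)
7. 2 guards → the new quay.  (the old quay: 0G 2P; the new quay: 4G 2P)
8. 1 prisoner ← the old quay.  (the old quay: 0G 3P; the new quay: 4G 1P)
9. 3 prisoners → the new quay.  (the old quay: 0G 0P; the new quay: 4G 4P)

9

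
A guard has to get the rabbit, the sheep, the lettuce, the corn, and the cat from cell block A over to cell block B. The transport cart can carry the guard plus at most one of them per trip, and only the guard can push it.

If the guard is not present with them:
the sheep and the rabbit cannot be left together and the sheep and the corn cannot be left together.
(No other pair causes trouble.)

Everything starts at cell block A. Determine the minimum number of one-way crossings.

11

Counting alone: the guard can take at most 1 across per trip to cell block B, so moving all 5 needs at least 5 loaded trips out, with a return between consecutive ones — at least 9 crossings.
The safety rule pushes this higher. Following every safe sequence of crossings, the most of the 5 that can be at cell block B as the transport cart arrives there on crossing 9 is 4 — never all 5.
So no plan with fewer than 11 crossings exists, and this one achieves 11:
1. Guard goes to cell block B with the sheep.  [cell block A: the cat, the corn, the lettuce, the rabbit | cell block B: the sheep]
2. Guard goes back to cell block A alone.  [cell block A: the cat, the corn, the lettuce, the rabbit | cell block B: the sheep]
3. Guard goes to cell block B with the rabbit.  [cell block A: the cat, the corn, the lettuce | cell block B: the rabbit, the sheep]
4. Guard goes back to cell block A with the sheep.  [cell block A: the cat, the corn, the lettuce, the sheep | cell block B: the rabbit]
5. Guard goes to cell block B with the corn.  [cell block A: the cat, the lettuce, the sheep | cell block B: the corn, the rabbit]
6. Guard goes back to cell block A alone.  [cell block A: the cat, the lettuce, the sheep | cell block B: the corn, the rabbit]
7. Guard goes to cell block B with the lettuce.  [cell block A: the cat, the sheep | cell block B: the corn, the lettuce, the rabbit]
8. Guard goes back to cell block A alone.  [cell block A: the cat, the sheep | cell block B: the corn, the lettuce, the rabbit]
9. Guard goes to cell block B with the cat.  [cell block A: the sheep | cell block B: the cat, the corn, the lettuce, the rabbit]
10. Guard goes back to cell block A alone.  [cell block A: the sheep | cell block B: the cat, the corn, the lettuce, the rabbit]
11. Guard goes to cell block B with the sheep.  [cell block A: — | cell block B: the cat, the corn, the lettuce, the rabbit, the sheep]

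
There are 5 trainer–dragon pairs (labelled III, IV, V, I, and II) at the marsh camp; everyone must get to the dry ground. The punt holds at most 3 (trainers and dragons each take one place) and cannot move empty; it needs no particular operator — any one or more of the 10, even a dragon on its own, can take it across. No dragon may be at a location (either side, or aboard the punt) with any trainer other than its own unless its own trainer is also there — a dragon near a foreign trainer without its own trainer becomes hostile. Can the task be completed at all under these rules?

1. dragon III and trainer III cross → the dry ground.
2. trainer III crosses ← the marsh camp.
3. dragon I, dragon IV, and dragon V cross → the dry ground.
4. dragon III crosses ← the marsh camp.
5. trainer I, trainer IV, and trainer V cross → the dry ground.
6. dragon IV and trainer IV cross ← the marsh camp.
7. trainer II, trainer III, and trainer IV cross → the dry ground.
8. dragon V crosses ← the marsh camp.
9. dragon III and dragon IV cross → the dry ground.
10. dragon III crosses ← the marsh camp.
11. dragon II, dragon III, and dragon V cross → the dry ground.

Yes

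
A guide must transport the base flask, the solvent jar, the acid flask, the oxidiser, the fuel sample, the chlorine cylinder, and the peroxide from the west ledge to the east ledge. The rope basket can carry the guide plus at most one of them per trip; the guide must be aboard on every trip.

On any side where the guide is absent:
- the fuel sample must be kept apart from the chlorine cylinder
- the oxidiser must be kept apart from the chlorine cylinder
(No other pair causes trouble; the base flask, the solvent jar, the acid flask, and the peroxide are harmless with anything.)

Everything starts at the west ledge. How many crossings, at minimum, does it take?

Counting alone: the guide can take at most 1 across per trip to the east ledge, so moving all 7 needs at least 7 loaded trips out, with a return between consecutive ones — at least 13 crossings.
The safety rule pushes this higher. Following every safe sequence of crossings, the most of the 7 that can be at the east ledge as the rope basket arrives there on crossing 13 is 6 — never all 7.
So no plan with fewer than 15 crossings exists, and this one achieves 15:
1. Guide goes to the east ledge with the chlorine cylinder.  [the west ledge: the acid flask, the base flask, the fuel sample, the oxidiser, the peroxide, the solvent jar | the east ledge: the chlorine cylinder]
2. Guide goes back to the west ledge alone.  [the west ledge: the acid flask, the base flask, the fuel sample, the oxidiser, the peroxide, the solvent jar | the east ledge: the chlorine cylinder]
3. Guide goes to the east ledge with the base flask.  [the west ledge: the acid flask, the fuel sample, the oxidiser, the peroxide, the solvent jar | the east ledge: the base flask, the chlorine cylinder]
4. Guide goes back to the west ledge alone.  [the west ledge: the acid flask, the fuel sample, the oxidiser, the peroxide, the solvent jar | the east ledge: the base flask, the chlorine cylinder]
5. Guide goes to the east ledge with the solvent jar.  [the west ledge: the acid flask, the fuel sample, the oxidiser, the peroxide | the east ledge: the base flask, the chlorine cylinder, the solvent jar]
6. Guide goes back to the west ledge alone.  [the west ledge: the acid flask, the fuel sample, the oxidiser, the peroxide | the east ledge: the base flask, the chlorine cylinder, the solvent jar]
7. Guide goes to the east ledge with the acid flask.  [the west ledge: the fuel sample, the oxidiser, the peroxide | the east ledge: the acid flask, the base flask, the chlorine cylinder, the solvent jar]
8. Guide goes back to the west ledge alone.  [the west ledge: the fuel sample, the oxidiser, the peroxide | the east ledge: the acid flask, the base flask, the chlorine cylinder, the solvent jar]
9. Guide goes to the east ledge with the oxidiser.  [the west ledge: the fuel sample, the peroxide | the east ledge: the acid flask, the base flask, the chlorine cylinder, the oxidiser, the solvent jar]
10. Guide goes back to the west ledge with the chlorine cylinder.  [the west ledge: the chlorine cylinder, the fuel sample, the peroxide | the east ledge: the acid flask, the base flask, the oxidiser, the solvent jar]
11. Guide goes to the east ledge with the fuel sample.  [the west ledge: the chlorine cylinder, the peroxide | the east ledge: the acid flask, the base flask, the fuel sample, the oxidiser, the solvent jar]
12. Guide goes back to the west ledge alone.  [the west ledge: the chlorine cylinder, the peroxide | the east ledge: the acid flask, the base flask, the fuel sample, the oxidiser, the solvent jar]
13. Guide goes to the east ledge with the peroxide.  [the west ledge: the chlorine cylinder | the east ledge: the acid flask, the base flask, the fuel sample, the oxidiser, the peroxide, the solvent jar]
14. Guide goes back to the west ledge alone.  [the west ledge: the chlorine cylinder | the east ledge: the acid flask, the base flask, the fuel sample, the oxidiser, the peroxide, the solvent jar]
15. Guide goes to the east ledge with the chlorine cylinder.  [the west ledge: — | the east ledge: the acid flask, the base flask, the chlorine cylinder, the fuel sample, the oxidiser, the peroxide, the solvent jar]

15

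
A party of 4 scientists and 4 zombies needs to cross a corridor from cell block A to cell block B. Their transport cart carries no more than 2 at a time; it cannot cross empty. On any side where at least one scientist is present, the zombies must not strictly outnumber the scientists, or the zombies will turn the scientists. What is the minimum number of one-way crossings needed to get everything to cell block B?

impossible

Following every safe sequence of crossings from the start, the most of the 8 that can be at cell block B as the transport cart arrives there on crossings 1, 3, 5 is 2, 3, 4 respectively; the best ever achieved is 4 of 8.
From crossing 7 on, no configuration arises that was not already reachable earlier: only 11 distinct safe configurations (who is on which side, and where the transport cart is) can ever be reached, none of them has everyone across, and every continuation just revisits them. They are: 0 scientists + 0 zombies across (transport cart back at the start); 0 scientists + 1 zombie across (transport cart there); 0 scientists + 1 zombie across (transport cart back at the start); 0 scientists + 2 zombies across (transport cart there); 0 scientists + 2 zombies across (transport cart back at the start); 0 scientists + 3 zombies across (transport cart there); 0 scientists + 3 zombies across (transport cart back at the start); 0 scientists + 4 zombies across (transport cart there); 1 scientist + 1 zombie across (transport cart there); 1 scientist + 1 zombie across (transport cart back at the start); 2 scientists + 2 zombies across (transport cart there). So no valid plan exists.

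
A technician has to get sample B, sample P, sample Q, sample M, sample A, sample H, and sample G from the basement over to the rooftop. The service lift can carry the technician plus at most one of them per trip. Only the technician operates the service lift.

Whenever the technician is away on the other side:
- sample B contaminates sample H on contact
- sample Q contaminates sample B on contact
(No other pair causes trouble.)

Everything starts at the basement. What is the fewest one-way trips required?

Counting alone: the technician can take at most 1 across per trip to the rooftop, so moving all 7 needs at least 7 loaded trips out, with a return between consecutive ones — at least 13 crossings.
The safety rule pushes this higher. Following every safe sequence of crossings, the most of the 7 that can be at the rooftop as the service lift arrives there on crossing 13 is 6 — never all 7.
So no plan with fewer than 15 crossings exists, and this one achieves 15:
1. Technician goes to the rooftop with sample B.  [the basement: sample A, sample G, sample H, sample M, sample P, sample Q | the rooftop: sample B]
2. Technician goes back to the basement alone.  [the basement: sample A, sample G, sample H, sample M, sample P, sample Q | the rooftop: sample B]
3. Technician goes to the rooftop with sample P.  [the basement: sample A, sample G, sample H, sample M, sample Q | the rooftop: sample B, sample P]
4. Technician goes back to the basement alone.  [the basement: sample A, sample G, sample H, sample M, sample Q | the rooftop: sample B, sample P]
5. Technician goes to the rooftop with sample Q.  [the basement: sample A, sample G, sample H, sample M | the rooftop: sample B, sample P, sample Q]
6. Technician goes back to the basement with sample B.  [the basement: sample A, sample B, sample G, sample H, sample M | the rooftop: sample P, sample Q]
7. Technician goes to the rooftop with sample H.  [the basement: sample A, sample B, sample G, sample M | the rooftop: sample H, sample P, sample Q]
8. Technician goes back to the basement alone.  [the basement: sample A, sample B, sample G, sample M | the rooftop: sample H, sample P, sample Q]
9. Technician goes to the rooftop with sample M.  [the basement: sample A, sample B, sample G | the rooftop: sample H, sample M, sample P, sample Q]
10. Technician goes back to the basement alone.  [the basement: sample A, sample B, sample G | the rooftop: sample H, sample M, sample P, sample Q]
11. Technician goes to the rooftop with sample A.  [the basement: sample B, sample G | the rooftop: sample A, sample H, sample M, sample P, sample Q]
12. Technician goes back to the basement alone.  [the basement: sample B, sample G | the rooftop: sample A, sample H, sample M, sample P, sample Q]
13. Technician goes to the rooftop with sample G.  [the basement: sample B | the rooftop: sample A, sample G, sample H, sample M, sample P, sample Q]
14. Technician goes back to the basement alone.  [the basement: sample B | the rooftop: sample A, sample G, sample H, sample M, sample P, sample Q]
15. Technician goes to the rooftop with sample B.  [the basement: — | the rooftop: sample A, sample B, sample G, sample H, sample M, sample P, sample Q]

15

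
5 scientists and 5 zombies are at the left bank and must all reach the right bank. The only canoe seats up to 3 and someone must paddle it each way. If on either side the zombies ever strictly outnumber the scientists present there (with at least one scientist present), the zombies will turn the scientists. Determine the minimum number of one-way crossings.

11

Counting alone: each trip to the right bank takes at most 3 across and each return brings at least 1 back, so after t trips out (and t−1 returns) at most 3t − (t−1) of the 10 are across; that first reaches 10 at t = 5, so at least 9 crossings are needed.
The safety rule pushes this higher. Following every safe sequence of crossings, the most of the 10 that can be at the right bank as the canoe arrives there on crossing 9 is 9 — never all 10.
So no plan with fewer than 11 crossings exists, and this one achieves 11:
1. 2 zombies → the right bank.  (the left bank: 5S 3Z; the right bank: 0S 2Z)
2. 1 zombie ← the left bank.  (the left bank: 5S 4Z; the right bank: 0S 1Z)
3. 3 zombies → the right bank.  (the left bank: 5S 1Z; the right bank: 0S 4Z)
4. 1 zombie ← the left bank.  (the left bank: 5S 2Z; the right bank: 0S 3Z)
5. 3 scientists → the right bank.  (the left bank: 2S 2Z; the right bank: 3S 3Z)
6. 1 scientist and 1 zombie ← the left bank.  (the left bank: 3S 3Z; the right bank: 2S 2Z)
7. 3 scientists → the right bank.  (the left bank: 0S 3Z; the right bank: 5S 2Z)
8. 1 zombie ← the left bank.  (the left bank: 0S 4Z; the right bank: 5S 1Z)
9. 2 zombies → the right bank.  (the left bank: 0S 2Z; the right bank: 5S 3Z)
10. 1 zombie ← the left bank.  (the left bank: 0S 3Z; the right bank: 5S 2Z)
11. 3 zombies → the right bank.  (the left bank: 0S 0Z; the right bank: 5S 5Z)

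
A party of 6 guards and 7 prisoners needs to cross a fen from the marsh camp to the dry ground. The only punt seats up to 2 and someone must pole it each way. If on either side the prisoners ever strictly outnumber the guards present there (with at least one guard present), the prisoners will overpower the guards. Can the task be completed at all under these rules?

The prisoners already outnumber the guards at the marsh camp before anyone moves, so the starting position itself is disallowed.

No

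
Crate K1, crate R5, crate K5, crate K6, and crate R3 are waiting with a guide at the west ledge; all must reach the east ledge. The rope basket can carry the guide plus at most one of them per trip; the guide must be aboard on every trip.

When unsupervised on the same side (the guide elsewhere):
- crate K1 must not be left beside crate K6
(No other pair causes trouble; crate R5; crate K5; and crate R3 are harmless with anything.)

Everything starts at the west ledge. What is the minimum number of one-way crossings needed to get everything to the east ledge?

9

Counting alone: the guide can take at most 1 across per trip to the east ledge, so moving all 5 needs at least 5 loaded trips out, with a return between consecutive ones — at least 9 crossings.
The plan below uses exactly 9 crossings, so it is optimal:
1. Guide goes to the east ledge with crate K1.
2. Guide goes back to the west ledge alone.
3. Guide goes to the east ledge with crate R5.
4. Guide goes back to the west ledge alone.
5. Guide goes to the east ledge with crate K5.
6. Guide goes back to the west ledge alone.
7. Guide goes to the east ledge with crate R3.
8. Guide goes back to the west ledge alone.
9. Guide goes to the east ledge with crate K6.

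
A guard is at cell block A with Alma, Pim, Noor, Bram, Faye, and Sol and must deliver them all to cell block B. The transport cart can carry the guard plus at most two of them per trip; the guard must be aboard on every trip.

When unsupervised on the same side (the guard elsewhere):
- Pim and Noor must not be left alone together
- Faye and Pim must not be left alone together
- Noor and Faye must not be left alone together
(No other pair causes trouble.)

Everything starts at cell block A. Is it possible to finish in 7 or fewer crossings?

No

Counting alone: the guard can take at most 2 across per trip to cell block B, so moving all 6 needs at least 3 loaded trips out, with a return between consecutive ones — at least 5 crossings.
The safety rule pushes this higher. Following every safe sequence of crossings, the most of the 6 that can be at cell block B as the transport cart arrives there on crossings 5, 7 is 4, 5 respectively — never all 6.
So the move cannot be finished within 7 crossings. (The shortest complete plan takes 9:)
1. Guard goes to cell block B with Noor and Pim.
2. Guard goes back to cell block A with Pim.
3. Guard goes to cell block B with Alma and Pim.
4. Guard goes back to cell block A with Pim.
5. Guard goes to cell block B with Bram and Pim.
6. Guard goes back to cell block A with Pim.
7. Guard goes to cell block B with Pim and Sol.
8. Guard goes back to cell block A with Pim.
9. Guard goes to cell block B with Faye and Pim.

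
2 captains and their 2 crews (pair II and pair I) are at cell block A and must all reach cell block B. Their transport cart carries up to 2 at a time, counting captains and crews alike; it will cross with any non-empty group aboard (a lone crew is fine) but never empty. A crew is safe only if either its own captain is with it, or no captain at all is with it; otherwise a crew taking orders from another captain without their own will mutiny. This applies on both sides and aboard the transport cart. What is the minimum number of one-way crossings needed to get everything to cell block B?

Counting alone: each trip to cell block B takes at most 2 across and each return brings at least 1 back, so after t trips out (and t−1 returns) at most 2t − (t−1) of the 4 are across; that first reaches 4 at t = 3, so at least 5 crossings are needed.
The plan below uses exactly 5 crossings, so it is optimal:
1. captain II and crew II cross → cell block B.
2. captain II crosses ← cell block A.
3. captain I and captain II cross → cell block B.
4. captain I crosses ← cell block A.
5. captain I and crew I cross → cell block B.

5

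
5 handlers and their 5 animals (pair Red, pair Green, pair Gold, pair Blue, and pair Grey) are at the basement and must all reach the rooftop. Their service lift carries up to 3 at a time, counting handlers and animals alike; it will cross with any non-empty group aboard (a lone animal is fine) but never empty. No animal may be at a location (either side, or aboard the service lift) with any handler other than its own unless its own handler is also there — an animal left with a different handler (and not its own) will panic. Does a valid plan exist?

1. animal Red and handler Red cross → the rooftop.
2. handler Red crosses ← the basement.
3. animal Blue, animal Gold, and animal Green cross → the rooftop.
4. animal Red crosses ← the basement.
5. handler Blue, handler Gold, and handler Green cross → the rooftop.
6. animal Green and handler Green cross ← the basement.
7. handler Green, handler Grey, and handler Red cross → the rooftop.
8. animal Gold crosses ← the basement.
9. animal Green and animal Red cross → the rooftop.
10. animal Red crosses ← the basement.
11. animal Gold, animal Grey, and animal Red cross → the rooftop.

Yes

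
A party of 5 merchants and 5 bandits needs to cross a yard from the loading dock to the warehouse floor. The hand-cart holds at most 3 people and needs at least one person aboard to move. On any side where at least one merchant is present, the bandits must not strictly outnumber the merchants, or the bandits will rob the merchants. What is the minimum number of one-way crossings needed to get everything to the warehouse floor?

Counting alone: each trip to the warehouse floor takes at most 3 across and each return brings at least 1 back, so after t trips out (and t−1 returns) at most 3t − (t−1) of the 10 are across; that first reaches 10 at t = 5, so at least 9 crossings are needed.
The safety rule pushes this higher. Following every safe sequence of crossings, the most of the 10 that can be at the warehouse floor as the hand-cart arrives there on crossing 9 is 9 — never all 10.
So no plan with fewer than 11 crossings exists, and this one achieves 11:
1. 2 bandits → the warehouse floor.  (the loading dock: 5M 3B; the warehouse floor: 0M 2B)
2. 1 bandit ← the loading dock.  (the loading dock: 5M 4B; the warehouse floor: 0M 1B)
3. 3 bandits → the warehouse floor.  (the loading dock: 5M 1B; the warehouse floor: 0M 4B)
4. 1 bandit ← the loading dock.  (the loading dock: 5M 2B; the warehouse floor: 0M 3B)
5. 3 merchants → the warehouse floor.  (the loading dock: 2M 2B; the warehouse floor: 3M 3B)
6. 1 merchant and 1 bandit ← the loading dock.  (the loading dock: 3M 3B; the warehouse floor: 2M 2B)
7. 3 merchants → the warehouse floor.  (the loading dock: 0M 3B; the warehouse floor: 5M 2B)
8. 1 bandit ← the loading dock.  (the loading dock: 0M 4B; the warehouse floor: 5M 1B)
9. 2 bandits → the warehouse floor.  (the loading dock: 0M 2B; the warehouse floor: 5M 3B)
10. 1 bandit ← the loading dock.  (the loading dock: 0M 3B; the warehouse floor: 5M 2B)
11. 3 bandits → the warehouse floor.  (the loading dock: 0M 0B; the warehouse floor: 5M 5B)

11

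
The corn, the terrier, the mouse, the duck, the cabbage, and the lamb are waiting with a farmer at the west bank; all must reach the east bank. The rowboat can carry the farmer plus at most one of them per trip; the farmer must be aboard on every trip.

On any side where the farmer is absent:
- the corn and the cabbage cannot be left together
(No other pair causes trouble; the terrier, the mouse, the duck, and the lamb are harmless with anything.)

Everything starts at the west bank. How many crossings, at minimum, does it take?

Counting alone: the farmer can take at most 1 across per trip to the east bank, so moving all 6 needs at least 6 loaded trips out, with a return between consecutive ones — at least 11 crossings.
The plan below uses exactly 11 crossings, so it is optimal:
1. Farmer goes to the east bank with the corn.  [the west bank: the cabbage, the duck, the lamb, the mouse, the terrier | the east bank: the corn]
2. Farmer goes back to the west bank alone.  [the west bank: the cabbage, the duck, the lamb, the mouse, the terrier | the east bank: the corn]
3. Farmer goes to the east bank with the terrier.  [the west bank: the cabbage, the duck, the lamb, the mouse | the east bank: the corn, the terrier]
4. Farmer goes back to the west bank alone.  [the west bank: the cabbage, the duck, the lamb, the mouse | the east bank: the corn, the terrier]
5. Farmer goes to the east bank with the mouse.  [the west bank: the cabbage, the duck, the lamb | the east bank: the corn, the mouse, the terrier]
6. Farmer goes back to the west bank alone.  [the west bank: the cabbage, the duck, the lamb | the east bank: the corn, the mouse, the terrier]
7. Farmer goes to the east bank with the duck.  [the west bank: the cabbage, the lamb | the east bank: the corn, the duck, the mouse, the terrier]
8. Farmer goes back to the west bank alone.  [the west bank: the cabbage, the lamb | the east bank: the corn, the duck, the mouse, the terrier]
9. Farmer goes to the east bank with the lamb.  [the west bank: the cabbage | the east bank: the corn, the duck, the lamb, the mouse, the terrier]
10. Farmer goes back to the west bank alone.  [the west bank: the cabbage | the east bank: the corn, the duck, the lamb, the mouse, the terrier]
11. Farmer goes to the east bank with the cabbage.  [the west bank: — | the east bank: the cabbage, the corn, the duck, the lamb, the mouse, the terrier]

11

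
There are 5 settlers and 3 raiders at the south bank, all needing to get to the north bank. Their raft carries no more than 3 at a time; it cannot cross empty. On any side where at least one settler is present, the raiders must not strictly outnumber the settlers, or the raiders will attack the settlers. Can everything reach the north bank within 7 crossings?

Yes — this plan uses 7 crossings (≤ 7):
1. 2 raiders → the north bank.  (the south bank: 5S 1R; the north bank: 0S 2R)
2. 1 raider ← the south bank.  (the south bank: 5S 2R; the north bank: 0S 1R)
3. 2 settlers and 1 raider → the north bank.  (the south bank: 3S 1R; the north bank: 2S 2R)
4. 1 raider ← the south bank.  (the south bank: 3S 2R; the north bank: 2S 1R)
5. 1 settler and 2 raiders → the north bank.  (the south bank: 2S 0R; the north bank: 3S 3R)
6. 1 raider ← the south bank.  (the south bank: 2S 1R; the north bank: 3S 2R)
7. 2 settlers and 1 raider → the north bank.  (the south bank: 0S 0R; the north bank: 5S 3R)

Yes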